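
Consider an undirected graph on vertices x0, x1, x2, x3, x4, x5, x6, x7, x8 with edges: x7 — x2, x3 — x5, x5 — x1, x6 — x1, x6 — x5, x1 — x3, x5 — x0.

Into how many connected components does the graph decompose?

From x0: component {x0, x1, x3, x5, x6}.
From x2: component {x2, x7}.
From x4: component {x4}.
From x8: component {x8}.
That's 4 components.

4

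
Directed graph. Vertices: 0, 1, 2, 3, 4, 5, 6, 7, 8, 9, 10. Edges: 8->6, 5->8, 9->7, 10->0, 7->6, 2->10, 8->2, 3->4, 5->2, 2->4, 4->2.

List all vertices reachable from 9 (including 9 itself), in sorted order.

Start at 9.
Its neighbours: 7.
Then their neighbours: 6.
Nothing further is reachable.

6, 7, 9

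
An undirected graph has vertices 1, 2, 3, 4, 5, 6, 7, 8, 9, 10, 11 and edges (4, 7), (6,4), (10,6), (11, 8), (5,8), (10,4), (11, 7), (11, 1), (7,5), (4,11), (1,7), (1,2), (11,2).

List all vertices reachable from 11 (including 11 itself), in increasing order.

1, 2, 4, 5, 6, 7, 8, 10, 11

Start at 11.
Its neighbours: 1, 2, 4, 7, 8.
Then their neighbours: 5, 6, 10.
Nothing further is reachable.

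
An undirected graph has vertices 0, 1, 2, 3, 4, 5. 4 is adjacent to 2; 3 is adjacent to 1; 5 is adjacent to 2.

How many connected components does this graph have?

3

From 0: component {0}.
From 1: component {1, 3}.
From 2: component {2, 4, 5}.
That's 3 components.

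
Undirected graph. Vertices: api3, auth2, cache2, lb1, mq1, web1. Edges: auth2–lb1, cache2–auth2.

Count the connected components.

From api3: component {api3}.
From auth2: component {auth2, cache2, lb1}.
From mq1: component {mq1}.
From web1: component {web1}.
That's 4 components.

4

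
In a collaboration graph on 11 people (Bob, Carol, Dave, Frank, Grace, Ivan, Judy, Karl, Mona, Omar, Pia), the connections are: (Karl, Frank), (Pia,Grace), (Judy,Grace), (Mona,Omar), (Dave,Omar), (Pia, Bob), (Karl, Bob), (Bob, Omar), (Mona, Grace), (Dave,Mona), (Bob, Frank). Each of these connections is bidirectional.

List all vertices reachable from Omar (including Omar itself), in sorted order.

Bob, Dave, Frank, Grace, Judy, Karl, Mona, Omar, Pia

Start at Omar.
Its neighbours: Bob, Dave, Mona.
Then their neighbours: Frank, Grace, Karl, Pia.
Then next layer: Judy.
Nothing further is reachable.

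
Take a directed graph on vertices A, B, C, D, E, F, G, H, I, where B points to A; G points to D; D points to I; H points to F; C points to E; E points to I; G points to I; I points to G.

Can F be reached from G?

No

Explore from G.
Distance 1: reach D, I.
The search from G is exhausted; no directed path reaches F.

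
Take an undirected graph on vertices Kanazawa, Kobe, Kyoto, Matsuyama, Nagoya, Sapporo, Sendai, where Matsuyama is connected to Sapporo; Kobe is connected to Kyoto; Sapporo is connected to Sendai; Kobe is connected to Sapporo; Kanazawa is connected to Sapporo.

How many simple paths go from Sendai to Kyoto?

1

Sendai–Sapporo–Kobe–Kyoto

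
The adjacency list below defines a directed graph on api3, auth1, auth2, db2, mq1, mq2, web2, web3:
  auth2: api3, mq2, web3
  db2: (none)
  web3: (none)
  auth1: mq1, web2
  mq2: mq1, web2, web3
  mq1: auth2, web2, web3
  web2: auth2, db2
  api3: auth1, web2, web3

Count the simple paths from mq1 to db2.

4

mq1→auth2→api3→auth1→web2→db2
mq1→auth2→api3→web2→db2
mq1→auth2→mq2→web2→db2
mq1→web2→db2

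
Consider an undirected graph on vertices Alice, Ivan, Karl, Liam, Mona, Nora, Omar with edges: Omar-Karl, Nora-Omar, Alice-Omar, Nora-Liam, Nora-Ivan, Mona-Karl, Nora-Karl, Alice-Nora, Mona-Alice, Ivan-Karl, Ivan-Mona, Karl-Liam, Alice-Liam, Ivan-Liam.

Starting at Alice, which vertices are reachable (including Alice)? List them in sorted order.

Alice, Ivan, Karl, Liam, Mona, Nora, Omar

Start at Alice.
Its neighbours: Liam, Mona, Nora, Omar.
Then their neighbours: Ivan, Karl.
Every vertex is now reached.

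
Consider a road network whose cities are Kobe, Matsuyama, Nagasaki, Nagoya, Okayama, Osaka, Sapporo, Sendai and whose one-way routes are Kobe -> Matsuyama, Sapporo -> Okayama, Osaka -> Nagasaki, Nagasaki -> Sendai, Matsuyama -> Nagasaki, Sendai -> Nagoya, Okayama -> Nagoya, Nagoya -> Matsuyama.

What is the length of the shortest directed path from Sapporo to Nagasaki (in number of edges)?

Distance 0: Sapporo.
Distance 1: Okayama.
Distance 2: Nagoya.
Distance 3: Matsuyama.
Distance 4: Nagasaki — contains Nagasaki.

4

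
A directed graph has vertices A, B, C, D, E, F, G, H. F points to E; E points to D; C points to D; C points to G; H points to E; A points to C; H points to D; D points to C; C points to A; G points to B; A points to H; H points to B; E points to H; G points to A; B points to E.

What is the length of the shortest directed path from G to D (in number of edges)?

Distance 0: G.
Distance 1: A, B.
Distance 2: C, E, H.
Distance 3: D — contains D.

3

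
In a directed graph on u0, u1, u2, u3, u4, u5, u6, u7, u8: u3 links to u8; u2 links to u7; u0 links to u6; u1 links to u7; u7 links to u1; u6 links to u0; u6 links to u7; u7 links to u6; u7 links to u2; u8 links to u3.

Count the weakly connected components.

From u0: component {u0, u1, u2, u6, u7}.
From u3: component {u3, u8}.
From u4: component {u4}.
From u5: component {u5}.
That's 4 components.

4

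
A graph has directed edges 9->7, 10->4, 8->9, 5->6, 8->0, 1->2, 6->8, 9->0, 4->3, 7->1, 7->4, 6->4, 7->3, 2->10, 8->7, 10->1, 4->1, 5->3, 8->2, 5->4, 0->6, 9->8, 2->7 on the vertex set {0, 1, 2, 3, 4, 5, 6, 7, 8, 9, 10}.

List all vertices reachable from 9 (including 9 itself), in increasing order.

0, 1, 2, 3, 4, 6, 7, 8, 9, 10

Start at 9.
Its neighbours: 0, 7, 8.
Then their neighbours: 1, 2, 3, 4, 6.
Then next layer: 10.
Nothing further is reachable.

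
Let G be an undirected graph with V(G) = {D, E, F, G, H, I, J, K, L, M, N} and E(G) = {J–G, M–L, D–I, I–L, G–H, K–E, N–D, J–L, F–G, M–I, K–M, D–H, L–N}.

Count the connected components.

1

From D: component {D, E, F, G, H, I, J, K, L, M, N}.
That's 1 component.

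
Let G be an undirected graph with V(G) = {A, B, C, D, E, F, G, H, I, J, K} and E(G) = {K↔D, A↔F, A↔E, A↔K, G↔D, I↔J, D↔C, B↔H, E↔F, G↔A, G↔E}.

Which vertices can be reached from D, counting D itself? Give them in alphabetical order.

A, C, D, E, F, G, K

Start at D.
Its neighbours: C, G, K.
Then their neighbours: A, E.
Then next layer: F.
Nothing further is reachable.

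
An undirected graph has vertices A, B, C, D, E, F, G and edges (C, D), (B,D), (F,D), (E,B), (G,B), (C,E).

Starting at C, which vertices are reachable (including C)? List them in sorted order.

Start at C.
Its neighbours: D, E.
Then their neighbours: B, F.
Then next layer: G.
Nothing further is reachable.

B, C, D, E, F, G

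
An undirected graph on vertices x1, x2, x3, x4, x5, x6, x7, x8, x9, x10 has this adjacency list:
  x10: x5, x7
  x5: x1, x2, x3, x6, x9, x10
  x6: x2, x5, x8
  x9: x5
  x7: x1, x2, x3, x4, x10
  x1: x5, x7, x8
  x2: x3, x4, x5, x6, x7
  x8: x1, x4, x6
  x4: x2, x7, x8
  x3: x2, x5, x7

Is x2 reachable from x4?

Yes

Explore from x4.
Distance 1: reach x2, x7, x8.
Found x2.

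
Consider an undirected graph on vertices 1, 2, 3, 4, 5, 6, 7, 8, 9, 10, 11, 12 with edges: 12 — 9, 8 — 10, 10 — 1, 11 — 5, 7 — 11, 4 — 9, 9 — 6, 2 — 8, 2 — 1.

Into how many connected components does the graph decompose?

From 1: component {1, 2, 8, 10}.
From 3: component {3}.
From 4: component {4, 6, 9, 12}.
From 5: component {5, 7, 11}.
That's 4 components.

4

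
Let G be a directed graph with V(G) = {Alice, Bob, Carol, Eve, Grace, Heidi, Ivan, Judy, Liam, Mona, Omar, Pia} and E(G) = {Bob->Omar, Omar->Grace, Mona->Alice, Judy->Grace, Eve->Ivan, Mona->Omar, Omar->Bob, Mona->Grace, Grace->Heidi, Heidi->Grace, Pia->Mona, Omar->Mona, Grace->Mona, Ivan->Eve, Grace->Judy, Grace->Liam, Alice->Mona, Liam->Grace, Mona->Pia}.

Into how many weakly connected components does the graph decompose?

From Alice: component {Alice, Bob, Grace, Heidi, Judy, Liam, Mona, Omar, Pia}.
From Carol: component {Carol}.
From Eve: component {Eve, Ivan}.
That's 3 components.

3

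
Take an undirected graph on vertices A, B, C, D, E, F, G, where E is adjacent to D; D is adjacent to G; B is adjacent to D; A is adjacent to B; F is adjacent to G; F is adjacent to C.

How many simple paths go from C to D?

1

C–F–G–D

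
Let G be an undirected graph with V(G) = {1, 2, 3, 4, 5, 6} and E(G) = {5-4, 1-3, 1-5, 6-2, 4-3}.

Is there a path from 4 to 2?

Explore from 4.
Distance 1: reach 3, 5.
Distance 2: reach 1.
The search is exhausted without reaching 2; it lies in a different component.

No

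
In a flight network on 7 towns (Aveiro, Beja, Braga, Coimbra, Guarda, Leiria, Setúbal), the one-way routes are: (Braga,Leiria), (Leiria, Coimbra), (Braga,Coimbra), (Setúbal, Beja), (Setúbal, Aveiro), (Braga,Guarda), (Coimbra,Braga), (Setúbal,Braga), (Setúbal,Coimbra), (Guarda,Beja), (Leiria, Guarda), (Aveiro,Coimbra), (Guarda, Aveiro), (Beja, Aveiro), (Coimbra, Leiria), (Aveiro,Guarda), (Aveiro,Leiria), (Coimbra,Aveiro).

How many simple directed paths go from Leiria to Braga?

Leiria→Coimbra→Braga
Leiria→Guarda→Aveiro→Coimbra→Braga
Leiria→Guarda→Beja→Aveiro→Coimbra→Braga

3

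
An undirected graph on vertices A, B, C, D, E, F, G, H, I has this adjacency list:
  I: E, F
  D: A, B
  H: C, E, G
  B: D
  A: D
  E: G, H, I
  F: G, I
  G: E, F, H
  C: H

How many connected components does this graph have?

From A: component {A, B, D}.
From C: component {C, E, F, G, H, I}.
That's 2 components.

2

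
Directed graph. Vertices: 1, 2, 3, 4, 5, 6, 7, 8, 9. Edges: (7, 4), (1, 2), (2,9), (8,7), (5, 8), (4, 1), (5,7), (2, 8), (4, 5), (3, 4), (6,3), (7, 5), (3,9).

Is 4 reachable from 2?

Yes

Explore from 2.
Distance 1: reach 8, 9.
Distance 2: reach 7.
Distance 3: reach 4, 5.
Found 4.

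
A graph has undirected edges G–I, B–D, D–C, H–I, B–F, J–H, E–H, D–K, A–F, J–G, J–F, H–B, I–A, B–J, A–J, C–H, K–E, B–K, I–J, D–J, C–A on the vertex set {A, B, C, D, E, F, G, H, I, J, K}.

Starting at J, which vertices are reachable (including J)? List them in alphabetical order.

Start at J.
Its neighbours: A, B, D, F, G, H, I.
Then their neighbours: C, E, K.
Every vertex is now reached.

A, B, C, D, E, F, G, H, I, J, K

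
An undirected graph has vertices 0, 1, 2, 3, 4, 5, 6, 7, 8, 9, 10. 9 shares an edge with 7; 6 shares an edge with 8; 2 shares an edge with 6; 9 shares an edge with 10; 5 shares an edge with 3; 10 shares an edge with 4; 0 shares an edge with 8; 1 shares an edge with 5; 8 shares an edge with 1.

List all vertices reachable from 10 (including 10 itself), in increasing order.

Start at 10.
Its neighbours: 4, 9.
Then their neighbours: 7.
Nothing further is reachable.

4, 7, 9, 10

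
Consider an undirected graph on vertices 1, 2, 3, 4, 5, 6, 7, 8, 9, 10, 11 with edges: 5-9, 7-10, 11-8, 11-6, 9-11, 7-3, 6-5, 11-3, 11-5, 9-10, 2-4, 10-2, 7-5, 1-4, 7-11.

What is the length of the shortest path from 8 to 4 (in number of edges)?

5

Distance 0: 8.
Distance 1: 11.
Distance 2: 3, 5, 6, 7, 9.
Distance 3: 10.
Distance 4: 2.
Distance 5: 4 — contains 4.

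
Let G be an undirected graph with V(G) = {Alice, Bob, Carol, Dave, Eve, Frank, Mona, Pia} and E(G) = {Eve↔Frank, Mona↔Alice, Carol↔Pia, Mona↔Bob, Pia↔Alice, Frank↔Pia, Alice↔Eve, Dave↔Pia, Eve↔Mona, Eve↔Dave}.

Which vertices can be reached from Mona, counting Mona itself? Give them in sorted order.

Start at Mona.
Its neighbours: Alice, Bob, Eve.
Then their neighbours: Dave, Frank, Pia.
Then next layer: Carol.
Every vertex is now reached.

Alice, Bob, Carol, Dave, Eve, Frank, Mona, Pia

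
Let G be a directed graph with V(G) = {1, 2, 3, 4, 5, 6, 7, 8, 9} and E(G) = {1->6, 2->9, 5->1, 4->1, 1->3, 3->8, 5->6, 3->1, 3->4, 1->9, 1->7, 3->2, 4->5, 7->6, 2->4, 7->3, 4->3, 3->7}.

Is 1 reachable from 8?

No

8 has no outgoing edges, so nothing is reachable from it.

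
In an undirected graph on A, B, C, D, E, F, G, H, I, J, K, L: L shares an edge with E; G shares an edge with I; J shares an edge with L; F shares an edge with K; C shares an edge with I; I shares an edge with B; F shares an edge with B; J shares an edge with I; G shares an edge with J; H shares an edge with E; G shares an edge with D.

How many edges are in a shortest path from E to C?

Distance 0: E.
Distance 1: H, L.
Distance 2: J.
Distance 3: G, I.
Distance 4: B, C, D — contains C.

4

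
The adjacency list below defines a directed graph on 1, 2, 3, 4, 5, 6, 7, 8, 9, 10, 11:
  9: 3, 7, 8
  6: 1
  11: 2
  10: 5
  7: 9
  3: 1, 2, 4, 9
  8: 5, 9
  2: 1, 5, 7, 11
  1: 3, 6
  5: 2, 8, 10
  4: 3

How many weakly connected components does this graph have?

1

From 1: component {1, 2, 3, 4, 5, 6, 7, 8, 9, 10, 11}.
That's 1 component.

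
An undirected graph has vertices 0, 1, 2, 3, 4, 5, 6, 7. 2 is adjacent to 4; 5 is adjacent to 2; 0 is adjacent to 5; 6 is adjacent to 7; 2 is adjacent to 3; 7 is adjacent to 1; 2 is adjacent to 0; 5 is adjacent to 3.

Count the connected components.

2

From 0: component {0, 2, 3, 4, 5}.
From 1: component {1, 6, 7}.
That's 2 components.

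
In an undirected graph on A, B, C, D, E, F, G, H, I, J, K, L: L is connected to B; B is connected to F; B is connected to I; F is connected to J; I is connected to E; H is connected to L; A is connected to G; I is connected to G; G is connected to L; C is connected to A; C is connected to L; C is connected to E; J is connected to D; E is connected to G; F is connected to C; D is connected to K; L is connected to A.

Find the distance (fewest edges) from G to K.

6

Distance 0: G.
Distance 1: A, E, I, L.
Distance 2: B, C, H.
Distance 3: F.
Distance 4: J.
Distance 5: D.
Distance 6: K — contains K.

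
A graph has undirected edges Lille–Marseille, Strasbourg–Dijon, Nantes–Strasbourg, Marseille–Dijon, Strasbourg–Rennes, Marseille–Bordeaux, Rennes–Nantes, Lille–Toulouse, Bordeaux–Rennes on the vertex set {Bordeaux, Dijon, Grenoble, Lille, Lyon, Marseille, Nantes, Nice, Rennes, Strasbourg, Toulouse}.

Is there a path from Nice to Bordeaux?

No

Nice has no edges, so nothing is reachable from it.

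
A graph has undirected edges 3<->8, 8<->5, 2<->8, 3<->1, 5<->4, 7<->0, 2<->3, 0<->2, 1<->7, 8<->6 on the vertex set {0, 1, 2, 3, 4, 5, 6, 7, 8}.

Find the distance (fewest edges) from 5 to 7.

4

Distance 0: 5.
Distance 1: 4, 8.
Distance 2: 2, 3, 6.
Distance 3: 0, 1.
Distance 4: 7 — contains 7.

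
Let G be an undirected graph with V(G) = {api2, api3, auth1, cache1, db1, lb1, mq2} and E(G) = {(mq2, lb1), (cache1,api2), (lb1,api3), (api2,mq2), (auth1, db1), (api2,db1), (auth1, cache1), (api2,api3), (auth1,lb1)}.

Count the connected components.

From api2: component {api2, api3, auth1, cache1, db1, lb1, mq2}.
That's 1 component.

1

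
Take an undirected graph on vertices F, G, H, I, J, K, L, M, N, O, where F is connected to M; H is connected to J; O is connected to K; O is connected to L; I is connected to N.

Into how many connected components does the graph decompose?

From F: component {F, M}.
From G: component {G}.
From H: component {H, J}.
From I: component {I, N}.
From K: component {K, L, O}.
That's 5 components.

5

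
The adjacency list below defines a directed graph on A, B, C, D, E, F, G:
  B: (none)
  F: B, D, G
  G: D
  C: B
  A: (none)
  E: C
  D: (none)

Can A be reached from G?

Explore from G.
Distance 1: reach D.
The search from G is exhausted; no directed path reaches A.

No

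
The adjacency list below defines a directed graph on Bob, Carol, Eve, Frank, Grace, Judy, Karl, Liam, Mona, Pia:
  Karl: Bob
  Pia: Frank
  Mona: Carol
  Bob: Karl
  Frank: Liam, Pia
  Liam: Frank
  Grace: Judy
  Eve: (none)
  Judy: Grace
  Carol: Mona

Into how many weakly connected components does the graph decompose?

From Bob: component {Bob, Karl}.
From Carol: component {Carol, Mona}.
From Eve: component {Eve}.
From Frank: component {Frank, Liam, Pia}.
From Grace: component {Grace, Judy}.
That's 5 components.

5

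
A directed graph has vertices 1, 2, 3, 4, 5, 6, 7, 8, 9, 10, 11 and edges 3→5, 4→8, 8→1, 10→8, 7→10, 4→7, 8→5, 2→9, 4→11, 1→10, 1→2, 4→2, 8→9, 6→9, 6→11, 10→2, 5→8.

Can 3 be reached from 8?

Explore from 8.
Distance 1: reach 1, 5, 9.
Distance 2: reach 2, 10.
The search from 8 is exhausted; no directed path reaches 3.

No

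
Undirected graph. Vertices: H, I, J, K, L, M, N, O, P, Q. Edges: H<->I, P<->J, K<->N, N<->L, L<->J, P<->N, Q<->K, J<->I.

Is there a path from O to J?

No

O has no edges, so nothing is reachable from it.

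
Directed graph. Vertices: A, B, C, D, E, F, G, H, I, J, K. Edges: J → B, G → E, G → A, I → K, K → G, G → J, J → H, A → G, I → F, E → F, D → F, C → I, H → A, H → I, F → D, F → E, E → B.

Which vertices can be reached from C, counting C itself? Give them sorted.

Start at C.
Its neighbours: I.
Then their neighbours: F, K.
Then next layer: D, E, G.
Then next layer: A, B, J.
Then next layer: H.
Every vertex is now reached.

A, B, C, D, E, F, G, H, I, J, K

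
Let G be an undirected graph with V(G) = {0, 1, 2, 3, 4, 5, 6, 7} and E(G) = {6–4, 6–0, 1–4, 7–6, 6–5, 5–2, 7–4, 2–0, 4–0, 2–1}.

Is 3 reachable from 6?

Explore from 6.
Distance 1: reach 0, 4, 5, 7.
Distance 2: reach 1, 2.
The search is exhausted without reaching 3; it lies in a different component.

No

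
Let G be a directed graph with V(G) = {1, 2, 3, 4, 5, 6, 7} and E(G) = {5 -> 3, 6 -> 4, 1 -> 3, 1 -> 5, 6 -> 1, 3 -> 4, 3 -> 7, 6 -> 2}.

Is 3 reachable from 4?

No

4 has no outgoing edges, so nothing is reachable from it.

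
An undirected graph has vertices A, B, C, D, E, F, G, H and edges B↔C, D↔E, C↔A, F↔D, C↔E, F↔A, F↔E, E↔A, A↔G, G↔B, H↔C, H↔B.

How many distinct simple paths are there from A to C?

6

A–C
A–E–C
A–F–D–E–C
A–F–E–C
A–G–B–C
A–G–B–H–C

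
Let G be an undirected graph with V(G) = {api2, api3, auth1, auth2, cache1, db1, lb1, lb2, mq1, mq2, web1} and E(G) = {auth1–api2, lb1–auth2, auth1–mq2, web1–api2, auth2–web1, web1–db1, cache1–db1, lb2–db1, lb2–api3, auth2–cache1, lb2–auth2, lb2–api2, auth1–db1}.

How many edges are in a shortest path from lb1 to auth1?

Distance 0: lb1.
Distance 1: auth2.
Distance 2: cache1, lb2, web1.
Distance 3: api2, api3, db1.
Distance 4: auth1 — contains auth1.

4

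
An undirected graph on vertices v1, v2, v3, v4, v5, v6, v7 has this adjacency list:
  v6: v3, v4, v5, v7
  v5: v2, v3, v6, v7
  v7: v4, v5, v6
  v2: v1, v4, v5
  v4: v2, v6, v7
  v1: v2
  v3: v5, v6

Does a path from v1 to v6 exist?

Explore from v1.
Distance 1: reach v2.
Distance 2: reach v4, v5.
Distance 3: reach v3, v6, v7.
Found v6.

Yes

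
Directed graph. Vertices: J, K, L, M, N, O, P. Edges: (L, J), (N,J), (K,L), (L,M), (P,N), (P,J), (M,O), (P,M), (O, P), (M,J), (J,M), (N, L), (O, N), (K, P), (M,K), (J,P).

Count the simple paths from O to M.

O→N→J→M
O→N→J→P→M
O→N→L→J→M
O→N→L→J→P→M
O→N→L→M
O→P→J→M
O→P→M
O→P→N→J→M
O→P→N→L→J→M
O→P→N→L→M

10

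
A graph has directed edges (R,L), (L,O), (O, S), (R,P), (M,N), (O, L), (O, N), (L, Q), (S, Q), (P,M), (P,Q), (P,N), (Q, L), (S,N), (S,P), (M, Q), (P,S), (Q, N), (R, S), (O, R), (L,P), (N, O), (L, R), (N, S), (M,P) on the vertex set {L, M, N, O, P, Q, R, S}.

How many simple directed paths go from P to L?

21

P→M→N→O→L
P→M→N→O→R→L
P→M→N→O→R→S→Q→L
P→M→N→O→S→Q→L
P→M→N→S→Q→L
P→M→Q→L
P→M→Q→N→O→L
P→M→Q→N→O→R→L
... and 13 more.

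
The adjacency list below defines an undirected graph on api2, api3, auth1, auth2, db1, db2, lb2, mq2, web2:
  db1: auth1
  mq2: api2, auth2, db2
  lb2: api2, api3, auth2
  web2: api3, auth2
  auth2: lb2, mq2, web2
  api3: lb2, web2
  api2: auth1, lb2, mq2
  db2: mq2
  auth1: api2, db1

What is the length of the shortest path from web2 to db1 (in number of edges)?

5

Distance 0: web2.
Distance 1: api3, auth2.
Distance 2: lb2, mq2.
Distance 3: api2, db2.
Distance 4: auth1.
Distance 5: db1 — contains db1.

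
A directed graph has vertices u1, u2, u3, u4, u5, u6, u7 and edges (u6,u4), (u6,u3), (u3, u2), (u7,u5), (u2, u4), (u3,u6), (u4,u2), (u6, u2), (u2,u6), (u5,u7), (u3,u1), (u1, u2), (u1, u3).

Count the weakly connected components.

From u1: component {u1, u2, u3, u4, u6}.
From u5: component {u5, u7}.
That's 2 components.

2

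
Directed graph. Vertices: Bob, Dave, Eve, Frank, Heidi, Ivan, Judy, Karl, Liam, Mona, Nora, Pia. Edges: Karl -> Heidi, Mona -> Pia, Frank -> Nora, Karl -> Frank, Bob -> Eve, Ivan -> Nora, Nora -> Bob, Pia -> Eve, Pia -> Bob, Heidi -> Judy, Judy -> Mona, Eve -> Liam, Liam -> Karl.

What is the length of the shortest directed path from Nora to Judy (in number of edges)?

Distance 0: Nora.
Distance 1: Bob.
Distance 2: Eve.
Distance 3: Liam.
Distance 4: Karl.
Distance 5: Frank, Heidi.
Distance 6: Judy — contains Judy.

6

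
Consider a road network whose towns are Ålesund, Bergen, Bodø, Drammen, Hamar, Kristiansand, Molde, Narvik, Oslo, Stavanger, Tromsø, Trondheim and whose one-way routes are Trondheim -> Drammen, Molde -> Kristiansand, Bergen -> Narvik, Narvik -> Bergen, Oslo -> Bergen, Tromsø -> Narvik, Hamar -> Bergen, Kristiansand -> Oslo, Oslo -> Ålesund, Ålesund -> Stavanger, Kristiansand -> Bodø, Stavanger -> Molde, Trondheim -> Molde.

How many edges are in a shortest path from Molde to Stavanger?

Distance 0: Molde.
Distance 1: Kristiansand.
Distance 2: Bodø, Oslo.
Distance 3: Ålesund, Bergen.
Distance 4: Narvik, Stavanger — contains Stavanger.

4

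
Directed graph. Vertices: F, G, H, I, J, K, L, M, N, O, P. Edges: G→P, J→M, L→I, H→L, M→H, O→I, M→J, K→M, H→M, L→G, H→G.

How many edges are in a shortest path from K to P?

4

Distance 0: K.
Distance 1: M.
Distance 2: H, J.
Distance 3: G, L.
Distance 4: I, P — contains P.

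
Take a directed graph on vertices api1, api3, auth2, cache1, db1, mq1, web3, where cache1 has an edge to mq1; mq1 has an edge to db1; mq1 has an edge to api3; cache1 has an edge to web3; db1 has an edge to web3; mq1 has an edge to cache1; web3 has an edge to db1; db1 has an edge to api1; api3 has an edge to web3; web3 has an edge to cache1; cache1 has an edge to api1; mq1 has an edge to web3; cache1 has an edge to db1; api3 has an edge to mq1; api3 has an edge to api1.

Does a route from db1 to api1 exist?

Explore from db1.
Distance 1: reach api1, web3.
Found api1.

Yes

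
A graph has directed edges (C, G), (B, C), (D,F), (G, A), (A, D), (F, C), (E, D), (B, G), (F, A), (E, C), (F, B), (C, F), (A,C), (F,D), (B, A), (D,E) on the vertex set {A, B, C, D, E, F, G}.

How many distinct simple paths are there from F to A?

F→A
F→B→A
F→B→C→G→A
F→B→G→A
F→C→G→A
F→D→E→C→G→A

6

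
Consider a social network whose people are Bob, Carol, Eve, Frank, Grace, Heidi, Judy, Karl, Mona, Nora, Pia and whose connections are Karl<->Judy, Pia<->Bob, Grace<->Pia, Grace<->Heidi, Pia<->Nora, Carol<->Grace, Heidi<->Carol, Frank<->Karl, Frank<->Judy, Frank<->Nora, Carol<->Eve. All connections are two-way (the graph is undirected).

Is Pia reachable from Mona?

No

Mona has no edges, so nothing is reachable from it.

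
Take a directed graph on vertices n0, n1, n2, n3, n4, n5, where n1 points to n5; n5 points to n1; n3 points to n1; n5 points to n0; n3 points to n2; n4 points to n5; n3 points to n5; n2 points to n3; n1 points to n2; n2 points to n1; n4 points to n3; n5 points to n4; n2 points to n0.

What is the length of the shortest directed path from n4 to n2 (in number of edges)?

Distance 0: n4.
Distance 1: n3, n5.
Distance 2: n0, n1, n2 — contains n2.

2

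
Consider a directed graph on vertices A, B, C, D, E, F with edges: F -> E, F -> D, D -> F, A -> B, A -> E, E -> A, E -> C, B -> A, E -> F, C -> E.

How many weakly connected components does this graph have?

1

From A: component {A, B, C, D, E, F}.
That's 1 component.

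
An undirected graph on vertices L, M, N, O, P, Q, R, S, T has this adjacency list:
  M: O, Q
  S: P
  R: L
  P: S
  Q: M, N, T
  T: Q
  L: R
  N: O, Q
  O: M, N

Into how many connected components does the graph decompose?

3

From L: component {L, R}.
From M: component {M, N, O, Q, T}.
From P: component {P, S}.
That's 3 components.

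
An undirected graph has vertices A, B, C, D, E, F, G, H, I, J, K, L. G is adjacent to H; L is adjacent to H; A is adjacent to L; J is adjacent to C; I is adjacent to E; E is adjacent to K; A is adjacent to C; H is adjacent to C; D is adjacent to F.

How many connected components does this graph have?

4

From A: component {A, C, G, H, J, L}.
From B: component {B}.
From D: component {D, F}.
From E: component {E, I, K}.
That's 4 components.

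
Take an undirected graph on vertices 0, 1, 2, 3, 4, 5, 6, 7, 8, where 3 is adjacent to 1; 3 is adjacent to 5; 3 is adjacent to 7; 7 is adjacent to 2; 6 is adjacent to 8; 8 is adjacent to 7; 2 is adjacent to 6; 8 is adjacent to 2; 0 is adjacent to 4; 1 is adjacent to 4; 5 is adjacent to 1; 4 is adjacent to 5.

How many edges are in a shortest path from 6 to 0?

Distance 0: 6.
Distance 1: 2, 8.
Distance 2: 7.
Distance 3: 3.
Distance 4: 1, 5.
Distance 5: 4.
Distance 6: 0 — contains 0.

6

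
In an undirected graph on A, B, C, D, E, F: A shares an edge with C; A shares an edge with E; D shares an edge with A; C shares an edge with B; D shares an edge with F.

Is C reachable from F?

Explore from F.
Distance 1: reach D.
Distance 2: reach A.
Distance 3: reach C, E.
Found C.

Yes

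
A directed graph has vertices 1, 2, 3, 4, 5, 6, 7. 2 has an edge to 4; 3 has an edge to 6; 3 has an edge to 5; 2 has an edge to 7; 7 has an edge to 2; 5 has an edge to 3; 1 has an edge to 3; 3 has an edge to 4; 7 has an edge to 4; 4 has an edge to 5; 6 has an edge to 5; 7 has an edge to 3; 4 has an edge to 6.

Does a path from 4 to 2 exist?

No

Explore from 4.
Distance 1: reach 5, 6.
Distance 2: reach 3.
The search from 4 is exhausted; no directed path reaches 2.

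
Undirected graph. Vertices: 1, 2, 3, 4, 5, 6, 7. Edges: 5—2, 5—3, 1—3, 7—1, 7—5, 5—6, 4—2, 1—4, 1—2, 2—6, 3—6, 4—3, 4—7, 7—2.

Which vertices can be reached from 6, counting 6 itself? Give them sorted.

Start at 6.
Its neighbours: 2, 3, 5.
Then their neighbours: 1, 4, 7.
Every vertex is now reached.

1, 2, 3, 4, 5, 6, 7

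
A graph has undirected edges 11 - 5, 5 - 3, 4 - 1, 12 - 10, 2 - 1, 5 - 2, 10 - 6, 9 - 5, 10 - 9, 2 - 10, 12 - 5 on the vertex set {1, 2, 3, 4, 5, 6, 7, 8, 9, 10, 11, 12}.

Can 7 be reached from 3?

No

Explore from 3.
Distance 1: reach 5.
Distance 2: reach 2, 9, 11, 12.
Distance 3: reach 1, 10.
Distance 4: reach 4, 6.
The search is exhausted without reaching 7; it lies in a different component.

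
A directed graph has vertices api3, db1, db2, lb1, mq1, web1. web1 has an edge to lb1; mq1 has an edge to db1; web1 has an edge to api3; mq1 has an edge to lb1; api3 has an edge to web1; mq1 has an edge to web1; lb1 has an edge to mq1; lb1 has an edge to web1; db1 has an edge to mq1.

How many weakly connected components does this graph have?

From api3: component {api3, db1, lb1, mq1, web1}.
From db2: component {db2}.
That's 2 components.

2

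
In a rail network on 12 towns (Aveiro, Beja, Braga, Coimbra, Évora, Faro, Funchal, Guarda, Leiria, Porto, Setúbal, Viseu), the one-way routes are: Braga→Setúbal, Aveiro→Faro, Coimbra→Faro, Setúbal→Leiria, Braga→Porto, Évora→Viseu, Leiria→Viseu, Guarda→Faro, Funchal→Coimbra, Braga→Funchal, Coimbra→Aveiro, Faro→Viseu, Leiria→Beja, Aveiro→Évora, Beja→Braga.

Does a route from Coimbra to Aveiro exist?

Explore from Coimbra.
Distance 1: reach Aveiro, Faro.
Found Aveiro.

Yes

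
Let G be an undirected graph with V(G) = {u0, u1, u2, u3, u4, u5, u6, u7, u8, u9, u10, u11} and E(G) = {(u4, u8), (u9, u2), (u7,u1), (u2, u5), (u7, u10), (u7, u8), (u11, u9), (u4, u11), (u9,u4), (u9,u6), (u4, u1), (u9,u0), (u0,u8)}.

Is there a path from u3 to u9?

No

u3 has no edges, so nothing is reachable from it.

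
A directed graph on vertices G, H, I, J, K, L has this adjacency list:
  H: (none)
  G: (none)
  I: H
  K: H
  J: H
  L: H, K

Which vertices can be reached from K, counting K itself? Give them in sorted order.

H, K

Start at K.
Its neighbours: H.
Nothing further is reachable.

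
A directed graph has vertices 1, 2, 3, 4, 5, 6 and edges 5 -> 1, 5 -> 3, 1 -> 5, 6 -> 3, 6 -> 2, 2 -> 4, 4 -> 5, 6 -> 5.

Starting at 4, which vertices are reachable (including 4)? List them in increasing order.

1, 3, 4, 5

Start at 4.
Its neighbours: 5.
Then their neighbours: 1, 3.
Nothing further is reachable.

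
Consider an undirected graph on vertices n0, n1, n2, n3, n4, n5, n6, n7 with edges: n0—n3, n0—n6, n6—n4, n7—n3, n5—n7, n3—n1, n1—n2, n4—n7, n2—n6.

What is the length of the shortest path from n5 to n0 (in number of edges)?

Distance 0: n5.
Distance 1: n7.
Distance 2: n3, n4.
Distance 3: n0, n1, n6 — contains n0.

3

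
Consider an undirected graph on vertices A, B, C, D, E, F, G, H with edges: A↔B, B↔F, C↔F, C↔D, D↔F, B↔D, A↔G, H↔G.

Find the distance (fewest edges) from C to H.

Distance 0: C.
Distance 1: D, F.
Distance 2: B.
Distance 3: A.
Distance 4: G.
Distance 5: H — contains H.

5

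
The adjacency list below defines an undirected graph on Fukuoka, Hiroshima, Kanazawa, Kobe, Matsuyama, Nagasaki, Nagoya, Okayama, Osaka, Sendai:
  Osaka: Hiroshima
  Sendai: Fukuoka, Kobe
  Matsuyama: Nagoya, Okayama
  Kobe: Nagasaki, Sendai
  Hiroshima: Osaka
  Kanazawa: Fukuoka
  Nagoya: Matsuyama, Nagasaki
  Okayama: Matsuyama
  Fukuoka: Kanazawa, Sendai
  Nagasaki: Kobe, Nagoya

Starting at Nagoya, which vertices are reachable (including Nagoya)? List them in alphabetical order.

Fukuoka, Kanazawa, Kobe, Matsuyama, Nagasaki, Nagoya, Okayama, Sendai

Start at Nagoya.
Its neighbours: Matsuyama, Nagasaki.
Then their neighbours: Kobe, Okayama.
Then next layer: Sendai.
Then next layer: Fukuoka.
Then next layer: Kanazawa.
Nothing further is reachable.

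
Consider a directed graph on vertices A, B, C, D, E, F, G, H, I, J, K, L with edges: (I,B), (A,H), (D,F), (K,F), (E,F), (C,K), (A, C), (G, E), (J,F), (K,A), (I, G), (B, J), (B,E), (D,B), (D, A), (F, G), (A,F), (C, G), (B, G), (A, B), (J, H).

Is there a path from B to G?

Yes

Explore from B.
Distance 1: reach E, G, J.
Found G.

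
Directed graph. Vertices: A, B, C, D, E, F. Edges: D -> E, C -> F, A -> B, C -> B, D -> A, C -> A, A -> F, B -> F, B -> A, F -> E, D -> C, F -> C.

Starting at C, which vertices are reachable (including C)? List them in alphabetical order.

A, B, C, E, F

Start at C.
Its neighbours: A, B, F.
Then their neighbours: E.
Nothing further is reachable.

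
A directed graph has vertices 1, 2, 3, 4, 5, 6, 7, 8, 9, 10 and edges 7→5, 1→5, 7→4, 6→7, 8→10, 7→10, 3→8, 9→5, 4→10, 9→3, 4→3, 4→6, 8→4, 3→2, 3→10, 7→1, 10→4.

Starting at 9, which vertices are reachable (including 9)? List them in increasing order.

1, 2, 3, 4, 5, 6, 7, 8, 9, 10

Start at 9.
Its neighbours: 3, 5.
Then their neighbours: 2, 8, 10.
Then next layer: 4.
Then next layer: 6.
Then next layer: 7.
Then next layer: 1.
Every vertex is now reached.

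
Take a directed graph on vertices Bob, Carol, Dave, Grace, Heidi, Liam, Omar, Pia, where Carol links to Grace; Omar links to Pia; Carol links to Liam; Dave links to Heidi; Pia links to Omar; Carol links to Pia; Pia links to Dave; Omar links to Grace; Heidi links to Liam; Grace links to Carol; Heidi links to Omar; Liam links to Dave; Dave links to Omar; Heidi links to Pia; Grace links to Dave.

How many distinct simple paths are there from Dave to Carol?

3

Dave→Heidi→Omar→Grace→Carol
Dave→Heidi→Pia→Omar→Grace→Carol
Dave→Omar→Grace→Carol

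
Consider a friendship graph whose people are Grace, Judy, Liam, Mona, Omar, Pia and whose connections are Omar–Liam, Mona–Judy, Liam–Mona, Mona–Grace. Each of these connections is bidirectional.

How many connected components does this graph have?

2

From Grace: component {Grace, Judy, Liam, Mona, Omar}.
From Pia: component {Pia}.
That's 2 components.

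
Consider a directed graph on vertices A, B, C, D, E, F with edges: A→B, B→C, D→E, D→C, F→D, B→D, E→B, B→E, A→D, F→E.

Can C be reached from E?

Explore from E.
Distance 1: reach B.
Distance 2: reach C, D.
Found C.

Yes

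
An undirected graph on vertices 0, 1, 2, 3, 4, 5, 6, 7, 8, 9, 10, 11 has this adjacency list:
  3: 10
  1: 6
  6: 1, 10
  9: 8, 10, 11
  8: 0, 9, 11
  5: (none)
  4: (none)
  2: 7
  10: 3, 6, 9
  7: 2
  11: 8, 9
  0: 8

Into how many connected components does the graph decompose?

4

From 0: component {0, 1, 3, 6, 8, 9, 10, 11}.
From 2: component {2, 7}.
From 4: component {4}.
From 5: component {5}.
That's 4 components.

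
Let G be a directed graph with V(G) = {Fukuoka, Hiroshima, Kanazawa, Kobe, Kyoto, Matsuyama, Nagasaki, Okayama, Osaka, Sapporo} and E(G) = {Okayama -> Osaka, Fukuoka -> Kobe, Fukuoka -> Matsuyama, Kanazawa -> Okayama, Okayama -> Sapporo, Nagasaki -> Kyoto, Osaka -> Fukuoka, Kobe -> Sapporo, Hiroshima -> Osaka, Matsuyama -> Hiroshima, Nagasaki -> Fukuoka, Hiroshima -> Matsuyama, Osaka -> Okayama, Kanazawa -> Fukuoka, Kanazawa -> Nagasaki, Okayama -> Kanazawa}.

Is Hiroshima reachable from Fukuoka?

Yes

Explore from Fukuoka.
Distance 1: reach Kobe, Matsuyama.
Distance 2: reach Hiroshima, Sapporo.
Found Hiroshima.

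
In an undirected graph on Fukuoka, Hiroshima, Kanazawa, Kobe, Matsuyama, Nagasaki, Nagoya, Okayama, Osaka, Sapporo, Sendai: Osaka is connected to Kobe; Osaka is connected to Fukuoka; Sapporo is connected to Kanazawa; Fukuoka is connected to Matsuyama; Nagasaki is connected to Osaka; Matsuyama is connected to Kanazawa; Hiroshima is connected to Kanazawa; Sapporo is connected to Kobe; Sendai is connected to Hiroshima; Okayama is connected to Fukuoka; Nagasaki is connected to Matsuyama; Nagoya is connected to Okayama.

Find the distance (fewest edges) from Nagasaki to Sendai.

Distance 0: Nagasaki.
Distance 1: Matsuyama, Osaka.
Distance 2: Fukuoka, Kanazawa, Kobe.
Distance 3: Hiroshima, Okayama, Sapporo.
Distance 4: Nagoya, Sendai — contains Sendai.

4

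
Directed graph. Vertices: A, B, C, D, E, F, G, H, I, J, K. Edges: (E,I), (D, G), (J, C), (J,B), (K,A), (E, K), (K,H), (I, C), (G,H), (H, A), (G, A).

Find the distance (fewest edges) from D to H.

Distance 0: D.
Distance 1: G.
Distance 2: A, H — contains H.

2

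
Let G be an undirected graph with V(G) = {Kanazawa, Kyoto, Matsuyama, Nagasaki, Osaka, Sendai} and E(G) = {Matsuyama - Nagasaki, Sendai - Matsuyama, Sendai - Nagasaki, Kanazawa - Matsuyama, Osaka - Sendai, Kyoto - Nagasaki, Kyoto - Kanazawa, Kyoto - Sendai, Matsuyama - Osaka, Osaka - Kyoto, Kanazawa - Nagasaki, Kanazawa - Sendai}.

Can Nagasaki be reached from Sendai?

Yes

Explore from Sendai.
Distance 1: reach Kanazawa, Kyoto, Matsuyama, Nagasaki, Osaka.
Found Nagasaki.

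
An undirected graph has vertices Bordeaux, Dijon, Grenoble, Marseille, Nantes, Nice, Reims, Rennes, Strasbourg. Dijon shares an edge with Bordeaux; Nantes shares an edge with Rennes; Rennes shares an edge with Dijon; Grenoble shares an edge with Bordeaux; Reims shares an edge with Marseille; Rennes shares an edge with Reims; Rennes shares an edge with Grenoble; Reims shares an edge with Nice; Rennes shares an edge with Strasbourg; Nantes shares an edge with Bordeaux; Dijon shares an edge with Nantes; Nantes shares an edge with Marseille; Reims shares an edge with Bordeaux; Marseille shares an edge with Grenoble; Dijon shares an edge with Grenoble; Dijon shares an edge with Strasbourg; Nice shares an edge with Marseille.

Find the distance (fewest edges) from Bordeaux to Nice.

Distance 0: Bordeaux.
Distance 1: Dijon, Grenoble, Nantes, Reims.
Distance 2: Marseille, Nice, Rennes, Strasbourg — contains Nice.

2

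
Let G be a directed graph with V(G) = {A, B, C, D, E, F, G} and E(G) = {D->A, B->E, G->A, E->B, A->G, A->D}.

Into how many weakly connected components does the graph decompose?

From A: component {A, D, G}.
From B: component {B, E}.
From C: component {C}.
From F: component {F}.
That's 4 components.

4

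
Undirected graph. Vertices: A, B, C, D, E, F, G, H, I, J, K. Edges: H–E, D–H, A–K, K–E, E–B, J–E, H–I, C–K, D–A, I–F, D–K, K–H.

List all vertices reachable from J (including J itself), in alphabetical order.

Start at J.
Its neighbours: E.
Then their neighbours: B, H, K.
Then next layer: A, C, D, I.
Then next layer: F.
Nothing further is reachable.

A, B, C, D, E, F, H, I, J, K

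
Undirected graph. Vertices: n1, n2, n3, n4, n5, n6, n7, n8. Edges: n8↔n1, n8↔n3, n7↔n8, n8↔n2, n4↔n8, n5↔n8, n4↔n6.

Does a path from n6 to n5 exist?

Explore from n6.
Distance 1: reach n4.
Distance 2: reach n8.
Distance 3: reach n1, n2, n3, n5, n7.
Found n5.

Yes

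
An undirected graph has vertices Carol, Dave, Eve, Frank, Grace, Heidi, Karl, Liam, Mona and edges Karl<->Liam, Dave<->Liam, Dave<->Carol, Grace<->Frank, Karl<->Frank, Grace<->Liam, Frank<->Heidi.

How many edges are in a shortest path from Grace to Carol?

3

Distance 0: Grace.
Distance 1: Frank, Liam.
Distance 2: Dave, Heidi, Karl.
Distance 3: Carol — contains Carol.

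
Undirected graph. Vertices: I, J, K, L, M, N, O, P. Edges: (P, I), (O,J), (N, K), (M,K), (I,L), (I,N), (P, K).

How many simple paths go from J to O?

1

J–O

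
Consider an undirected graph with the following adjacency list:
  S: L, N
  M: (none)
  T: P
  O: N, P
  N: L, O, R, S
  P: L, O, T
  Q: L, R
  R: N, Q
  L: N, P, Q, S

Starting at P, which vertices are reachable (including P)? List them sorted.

Start at P.
Its neighbours: L, O, T.
Then their neighbours: N, Q, S.
Then next layer: R.
Nothing further is reachable.

L, N, O, P, Q, R, S, T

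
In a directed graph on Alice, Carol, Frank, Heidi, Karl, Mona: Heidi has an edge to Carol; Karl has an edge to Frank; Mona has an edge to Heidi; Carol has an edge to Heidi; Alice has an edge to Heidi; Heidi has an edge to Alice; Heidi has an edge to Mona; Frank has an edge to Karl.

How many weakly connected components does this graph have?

From Alice: component {Alice, Carol, Heidi, Mona}.
From Frank: component {Frank, Karl}.
That's 2 components.

2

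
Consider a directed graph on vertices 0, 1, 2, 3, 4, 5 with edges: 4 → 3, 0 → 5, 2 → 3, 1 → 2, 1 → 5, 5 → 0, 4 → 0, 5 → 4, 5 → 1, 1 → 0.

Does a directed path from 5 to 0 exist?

Explore from 5.
Distance 1: reach 0, 1, 4.
Found 0.

Yes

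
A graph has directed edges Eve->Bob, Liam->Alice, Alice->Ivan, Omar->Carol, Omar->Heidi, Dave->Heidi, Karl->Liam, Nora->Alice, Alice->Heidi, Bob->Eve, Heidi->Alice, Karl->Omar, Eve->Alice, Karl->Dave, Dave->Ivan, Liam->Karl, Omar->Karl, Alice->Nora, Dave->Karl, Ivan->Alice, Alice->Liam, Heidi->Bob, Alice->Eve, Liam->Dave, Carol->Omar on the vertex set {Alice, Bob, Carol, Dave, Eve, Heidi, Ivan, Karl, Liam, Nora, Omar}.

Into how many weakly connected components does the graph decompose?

1

From Alice: component {Alice, Bob, Carol, Dave, Eve, Heidi, Ivan, Karl, Liam, Nora, Omar}.
That's 1 component.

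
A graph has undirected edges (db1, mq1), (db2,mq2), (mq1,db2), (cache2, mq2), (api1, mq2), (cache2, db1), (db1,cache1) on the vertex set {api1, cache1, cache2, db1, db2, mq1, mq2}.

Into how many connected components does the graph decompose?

1

From api1: component {api1, cache1, cache2, db1, db2, mq1, mq2}.
That's 1 component.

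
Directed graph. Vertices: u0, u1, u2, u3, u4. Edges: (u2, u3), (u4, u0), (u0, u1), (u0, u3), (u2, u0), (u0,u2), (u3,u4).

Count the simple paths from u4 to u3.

u4→u0→u2→u3
u4→u0→u3

2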